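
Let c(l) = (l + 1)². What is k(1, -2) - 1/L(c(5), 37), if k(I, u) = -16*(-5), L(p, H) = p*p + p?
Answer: 106559/1332 ≈ 79.999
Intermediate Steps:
c(l) = (1 + l)²
L(p, H) = p + p² (L(p, H) = p² + p = p + p²)
k(I, u) = 80
k(1, -2) - 1/L(c(5), 37) = 80 - 1/((1 + 5)²*(1 + (1 + 5)²)) = 80 - 1/(6²*(1 + 6²)) = 80 - 1/(36*(1 + 36)) = 80 - 1/(36*37) = 80 - 1/1332 = 106559/1332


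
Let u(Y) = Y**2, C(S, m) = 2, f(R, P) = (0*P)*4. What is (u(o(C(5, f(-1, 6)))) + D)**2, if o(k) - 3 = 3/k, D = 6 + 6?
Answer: 16641/16 ≈ 1040.1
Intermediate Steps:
f(R, P) = 0 (f(R, P) = 0*4 = 0)
D = 12
o(k) = 3 + 3/k
(u(o(C(5, f(-1, 6)))) + D)**2 = ((3 + 3/2)**2 + 12)**2 = ((9/2)**2 + 12)**2 = (81/4 + 12)**2 = (129/4)**2 = 16641/16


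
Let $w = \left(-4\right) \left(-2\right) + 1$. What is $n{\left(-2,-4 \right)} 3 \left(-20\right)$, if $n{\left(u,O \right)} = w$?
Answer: $-540$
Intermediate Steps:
$w = 9$ ($w = 8 + 1 = 9$)
$n{\left(u,O \right)} = 9$
$n{\left(-2,-4 \right)} 3 \left(-20\right) = 9 \cdot 3 \left(-20\right) = 27 \left(-20\right) = -540$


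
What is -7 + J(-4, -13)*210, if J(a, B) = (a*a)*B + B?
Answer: -46417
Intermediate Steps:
J(a, B) = B + B*a² (J(a, B) = a²*B + B = B*a² + B = B + B*a²)
-7 + J(-4, -13)*210 = -7 - 13*(1 + (-4)²)*210 = -7 - 13*(1 + 16)*210 = -7 - 13*17*210 = -7 - 221*210 = -7 - 46410 = -46417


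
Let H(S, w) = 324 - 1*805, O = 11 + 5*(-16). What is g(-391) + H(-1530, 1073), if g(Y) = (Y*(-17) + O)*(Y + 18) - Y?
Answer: -2453684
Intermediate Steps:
O = -69 (O = 11 - 80 = -69)
H(S, w) = -481 (H(S, w) = 324 - 805 = -481)
g(Y) = -Y + (-69 - 17*Y)*(18 + Y) (g(Y) = (Y*(-17) - 69)*(Y + 18) - Y = (-17*Y - 69)*(18 + Y) - Y = (-69 - 17*Y)*(18 + Y) - Y = -Y + (-69 - 17*Y)*(18 + Y))
g(-391) + H(-1530, 1073) = (-1242 - 376*(-391) - 17*(-391)²) - 481 = (-1242 + 147016 - 17*152881) - 481 = (-1242 + 147016 - 2598977) - 481 = -2453203 - 481 = -2453684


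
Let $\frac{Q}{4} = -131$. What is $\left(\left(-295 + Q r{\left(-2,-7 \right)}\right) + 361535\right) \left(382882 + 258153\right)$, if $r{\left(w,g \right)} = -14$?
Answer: $236270116160$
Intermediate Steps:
$Q = -524$ ($Q = 4 \left(-131\right) = -524$)
$\left(\left(-295 + Q r{\left(-2,-7 \right)}\right) + 361535\right) \left(382882 + 258153\right) = \left(\left(-295 - -7336\right) + 361535\right) \left(382882 + 258153\right) = \left(\left(-295 + 7336\right) + 361535\right) 641035 = \left(7041 + 361535\right) 641035 = 368576 \cdot 641035 = 236270116160$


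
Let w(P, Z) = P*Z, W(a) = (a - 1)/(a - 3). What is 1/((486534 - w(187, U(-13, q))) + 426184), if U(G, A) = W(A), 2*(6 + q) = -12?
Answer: 15/13688339 ≈ 1.0958e-6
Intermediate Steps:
q = -12 (q = -6 + (1/2)*(-12) = -6 - 6 = -12)
W(a) = (-1 + a)/(-3 + a)
U(G, A) = (-1 + A)/(-3 + A)
1/((486534 - w(187, U(-13, q))) + 426184) = 1/((486534 - 187*(-1 - 12)/(-3 - 12)) + 426184) = 1/((486534 - 187*-13/(-15)) + 426184) = 1/((486534 - 187*(-1/15*(-13))) + 426184) = 1/((486534 - 187*13/15) + 426184) = 1/((486534 - 1*2431/15) + 426184) = 1/((486534 - 2431/15) + 426184) = 1/(7295579/15 + 426184) = 1/(13688339/15) = 15/13688339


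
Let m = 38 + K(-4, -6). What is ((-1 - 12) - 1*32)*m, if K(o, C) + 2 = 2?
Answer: -1710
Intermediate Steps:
K(o, C) = 0 (K(o, C) = -2 + 2 = 0)
m = 38 (m = 38 + 0 = 38)
((-1 - 12) - 1*32)*m = ((-1 - 12) - 1*32)*38 = (-13 - 32)*38 = -45*38 = -1710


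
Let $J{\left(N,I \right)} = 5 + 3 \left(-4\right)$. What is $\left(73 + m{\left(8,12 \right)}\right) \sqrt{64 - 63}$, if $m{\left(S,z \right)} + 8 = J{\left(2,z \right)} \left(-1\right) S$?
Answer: $121$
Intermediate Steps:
$J{\left(N,I \right)} = -7$ ($J{\left(N,I \right)} = 5 - 12 = -7$)
$m{\left(S,z \right)} = -8 + 7 S$ ($m{\left(S,z \right)} = -8 + \left(-7\right) \left(-1\right) S = -8 + 7 S$)
$\left(73 + m{\left(8,12 \right)}\right) \sqrt{64 - 63} = \left(73 + \left(-8 + 7 \cdot 8\right)\right) \sqrt{64 - 63} = \left(73 + \left(-8 + 56\right)\right) \sqrt{1} = \left(73 + 48\right) 1 = 121 \cdot 1 = 121$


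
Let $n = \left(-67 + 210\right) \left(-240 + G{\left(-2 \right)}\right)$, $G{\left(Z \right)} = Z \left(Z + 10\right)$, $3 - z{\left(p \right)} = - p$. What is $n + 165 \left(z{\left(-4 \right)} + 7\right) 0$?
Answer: $-36608$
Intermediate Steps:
$z{\left(p \right)} = 3 + p$ ($z{\left(p \right)} = 3 - - p = 3 + p$)
$G{\left(Z \right)} = Z \left(10 + Z\right)$
$n = -36608$ ($n = \left(-67 + 210\right) \left(-240 - 2 \left(10 - 2\right)\right) = 143 \left(-240 - 16\right) = 143 \left(-256\right) = -36608$)
$n + 165 \left(z{\left(-4 \right)} + 7\right) 0 = -36608 + 165 \left(\left(3 - 4\right) + 7\right) 0 = -36608 + 165 \left(-1 + 7\right) 0 = -36608 + 165 \cdot 6 \cdot 0 = -36608 + 165 \cdot 0 = -36608 + 0 = -36608$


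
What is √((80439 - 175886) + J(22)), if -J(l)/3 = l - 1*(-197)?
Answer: 2*I*√24026 ≈ 310.01*I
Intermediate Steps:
J(l) = -591 - 3*l (J(l) = -3*(l - 1*(-197)) = -3*(l + 197) = -3*(197 + l) = -591 - 3*l)
√((80439 - 175886) + J(22)) = √((80439 - 175886) + (-591 - 3*22)) = √(-95447 + (-591 - 66)) = √(-95447 - 657) = √(-96104) = 2*I*√24026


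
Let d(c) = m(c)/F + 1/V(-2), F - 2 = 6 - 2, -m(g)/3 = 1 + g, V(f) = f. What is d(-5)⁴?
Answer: 81/16 ≈ 5.0625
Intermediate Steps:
m(g) = -3 - 3*g (m(g) = -3*(1 + g) = -3 - 3*g)
F = 6 (F = 2 + (6 - 2) = 2 + 4 = 6)
d(c) = -1 - c/2 (d(c) = (-3 - 3*c)/6 + 1/(-2) = (-3 - 3*c)*(⅙) + 1*(-½) = (-½ - c/2) - ½ = -1 - c/2)
d(-5)⁴ = (-1 - ½*(-5))⁴ = (-1 + 5/2)⁴ = (3/2)⁴ = 81/16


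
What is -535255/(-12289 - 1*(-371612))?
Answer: -535255/359323 ≈ -1.4896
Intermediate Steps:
-535255/(-12289 - 1*(-371612)) = -535255/(-12289 + 371612) = -535255/359323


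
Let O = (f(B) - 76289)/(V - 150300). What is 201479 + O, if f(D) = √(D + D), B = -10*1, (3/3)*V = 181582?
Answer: 6302589789/31282 + I*√5/15641 ≈ 2.0148e+5 + 0.00014296*I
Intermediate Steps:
V = 181582
B = -10
f(D) = √2*√D (f(D) = √(2*D) = √2*√D)
O = -76289/31282 + I*√5/15641 (O = (√2*√(-10) - 76289)/(181582 - 150300) = (√2*(I*√10) - 76289)/31282 = (2*I*√5 - 76289)*(1/31282) = (-76289 + 2*I*√5)*(1/31282) = -76289/31282 + I*√5/15641 ≈ -2.4388 + 0.00014296*I)
201479 + O = 201479 + (-76289/31282 + I*√5/15641) = 6302589789/31282 + I*√5/15641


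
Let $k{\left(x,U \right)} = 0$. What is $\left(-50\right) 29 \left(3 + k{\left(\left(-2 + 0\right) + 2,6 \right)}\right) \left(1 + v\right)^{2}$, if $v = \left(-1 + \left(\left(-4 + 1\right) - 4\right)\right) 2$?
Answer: $-978750$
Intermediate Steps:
$v = -16$ ($v = \left(-1 - 7\right) 2 = \left(-8\right) 2 = -16$)
$\left(-50\right) 29 \left(3 + k{\left(\left(-2 + 0\right) + 2,6 \right)}\right) \left(1 + v\right)^{2} = \left(-50\right) 29 \left(3 + 0\right) \left(1 - 16\right)^{2} = - 1450 \cdot 3 \left(-15\right)^{2} = - 1450 \cdot 3 \cdot 225 = \left(-1450\right) 675 = -978750$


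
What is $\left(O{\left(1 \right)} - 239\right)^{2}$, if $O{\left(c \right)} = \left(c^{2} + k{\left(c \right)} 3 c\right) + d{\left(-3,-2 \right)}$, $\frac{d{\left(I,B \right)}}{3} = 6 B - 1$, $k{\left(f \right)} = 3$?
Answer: $71824$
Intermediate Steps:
$d{\left(I,B \right)} = -3 + 18 B$ ($d{\left(I,B \right)} = 3 \left(6 B - 1\right) = 3 \left(-1 + 6 B\right) = -3 + 18 B$)
$O{\left(c \right)} = -39 + c^{2} + 9 c$ ($O{\left(c \right)} = \left(c^{2} + 3 \cdot 3 c\right) + \left(-3 + 18 \left(-2\right)\right) = \left(c^{2} + 9 c\right) - 39 = -39 + c^{2} + 9 c$)
$\left(O{\left(1 \right)} - 239\right)^{2} = \left(\left(-39 + 1^{2} + 9 \cdot 1\right) - 239\right)^{2} = \left(\left(-39 + 1 + 9\right) - 239\right)^{2} = \left(-29 - 239\right)^{2} = \left(-268\right)^{2} = 71824$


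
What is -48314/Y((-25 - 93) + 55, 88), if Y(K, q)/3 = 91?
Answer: -6902/39 ≈ -176.97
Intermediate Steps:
Y(K, q) = 273 (Y(K, q) = 3*91 = 273)
-48314/Y((-25 - 93) + 55, 88) = -48314/273 = -48314*1/273 = -6902/39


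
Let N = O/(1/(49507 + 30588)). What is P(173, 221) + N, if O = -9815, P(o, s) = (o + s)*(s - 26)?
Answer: -786055595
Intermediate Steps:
P(o, s) = (-26 + s)*(o + s) (P(o, s) = (o + s)*(-26 + s) = (-26 + s)*(o + s))
N = -786132425 (N = -9815/(1/(49507 + 30588)) = -9815/(1/80095) = -9815/1/80095 = -9815*80095 = -786132425)
P(173, 221) + N = (221² - 26*173 - 26*221 + 173*221) - 786132425 = (48841 - 4498 - 5746 + 38233) - 786132425 = 76830 - 786132425 = -786055595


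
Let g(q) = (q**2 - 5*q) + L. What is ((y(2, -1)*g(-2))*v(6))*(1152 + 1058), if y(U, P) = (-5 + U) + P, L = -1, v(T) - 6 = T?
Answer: -1379040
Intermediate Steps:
v(T) = 6 + T
g(q) = -1 + q**2 - 5*q (g(q) = (q**2 - 5*q) - 1 = -1 + q**2 - 5*q)
y(U, P) = -5 + P + U
((y(2, -1)*g(-2))*v(6))*(1152 + 1058) = (((-5 - 1 + 2)*(-1 + (-2)**2 - 5*(-2)))*(6 + 6))*(1152 + 1058) = (-4*(-1 + 4 + 10)*12)*2210 = (-4*13*12)*2210 = -52*12*2210 = -624*2210 = -1379040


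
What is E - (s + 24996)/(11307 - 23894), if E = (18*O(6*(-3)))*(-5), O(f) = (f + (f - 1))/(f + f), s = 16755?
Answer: -2245093/25174 ≈ -89.183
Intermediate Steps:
O(f) = (-1 + 2*f)/(2*f) (O(f) = (f + (-1 + f))/((2*f)) = (-1 + 2*f)*(1/(2*f)) = (-1 + 2*f)/(2*f))
E = -185/2 (E = (18*((-½ + 6*(-3))/((6*(-3)))))*(-5) = (18*((-½ - 18)/(-18)))*(-5) = (18*(-1/18*(-37/2)))*(-5) = (18*(37/36))*(-5) = (37/2)*(-5) = -185/2 ≈ -92.500)
E - (s + 24996)/(11307 - 23894) = -185/2 - (16755 + 24996)/(11307 - 23894) = -185/2 - 41751/(-12587) = -185/2 - 41751*(-1)/12587 = -185/2 - 1*(-41751/12587) = -185/2 + 41751/12587 = -2245093/25174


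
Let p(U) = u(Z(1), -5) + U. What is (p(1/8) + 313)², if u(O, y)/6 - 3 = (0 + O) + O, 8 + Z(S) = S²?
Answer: 3908529/64 ≈ 61071.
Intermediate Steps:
Z(S) = -8 + S²
u(O, y) = 18 + 12*O (u(O, y) = 18 + 6*((0 + O) + O) = 18 + 6*(O + O) = 18 + 6*(2*O) = 18 + 12*O)
p(U) = -66 + U (p(U) = (18 + 12*(-8 + 1²)) + U = (18 + 12*(-8 + 1)) + U = (18 + 12*(-7)) + U = (18 - 84) + U = -66 + U)
(p(1/8) + 313)² = ((-66 + 1/8) + 313)² = ((-66 + ⅛) + 313)² = (-527/8 + 313)² = (1977/8)² = 3908529/64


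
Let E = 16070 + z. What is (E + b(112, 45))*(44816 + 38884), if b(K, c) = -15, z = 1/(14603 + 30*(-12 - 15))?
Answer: 18535081759200/13793 ≈ 1.3438e+9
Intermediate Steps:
z = 1/13793 (z = 1/(14603 + 30*(-27)) = 1/(14603 - 810) = 1/13793 ≈ 7.2501e-5)
E = 221653511/13793 (E = 16070 + 1/13793 = 221653511/13793 ≈ 16070.)
(E + b(112, 45))*(44816 + 38884) = (221653511/13793 - 15)*(44816 + 38884) = (221446616/13793)*83700 = 18535081759200/13793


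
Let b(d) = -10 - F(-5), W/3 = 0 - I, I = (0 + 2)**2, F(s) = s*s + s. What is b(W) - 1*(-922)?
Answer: 892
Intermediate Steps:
F(s) = s + s**2 (F(s) = s**2 + s = s + s**2)
I = 4 (I = 2**2 = 4)
W = -12 (W = 3*(0 - 1*4) = 3*(0 - 4) = 3*(-4) = -12)
b(d) = -30 (b(d) = -10 - (-5)*(1 - 5) = -10 - (-5)*(-4) = -10 - 1*20 = -10 - 20 = -30)
b(W) - 1*(-922) = -30 - 1*(-922) = -30 + 922 = 892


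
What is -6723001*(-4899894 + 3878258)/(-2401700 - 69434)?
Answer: -110781610478/39857 ≈ -2.7795e+6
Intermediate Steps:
-6723001*(-4899894 + 3878258)/(-2401700 - 69434) = -6723001/((-2471134/(-1021636))) = -6723001/((-2471134*(-1/1021636))) = -6723001/39857/16478 = -6723001*16478/39857 = -110781610478/39857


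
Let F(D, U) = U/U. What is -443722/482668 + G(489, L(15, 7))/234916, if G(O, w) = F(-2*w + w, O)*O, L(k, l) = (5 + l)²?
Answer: -26000343175/28346608972 ≈ -0.91723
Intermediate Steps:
F(D, U) = 1
G(O, w) = O (G(O, w) = 1*O = O)
-443722/482668 + G(489, L(15, 7))/234916 = -443722/482668 + 489/234916 = -443722*1/482668 + 489*(1/234916) = -221861/241334 + 489/234916 = -26000343175/28346608972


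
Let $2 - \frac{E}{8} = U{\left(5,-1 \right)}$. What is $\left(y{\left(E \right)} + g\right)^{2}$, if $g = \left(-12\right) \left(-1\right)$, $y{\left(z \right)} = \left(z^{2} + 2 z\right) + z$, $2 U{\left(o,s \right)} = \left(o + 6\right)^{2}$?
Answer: $47363687424$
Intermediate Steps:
$U{\left(o,s \right)} = \frac{\left(6 + o\right)^{2}}{2}$ ($U{\left(o,s \right)} = \frac{\left(o + 6\right)^{2}}{2} = \frac{\left(6 + o\right)^{2}}{2}$)
$E = -468$ ($E = 16 - 8 \frac{\left(6 + 5\right)^{2}}{2} = 16 - 8 \frac{11^{2}}{2} = 16 - 8 \cdot \frac{1}{2} \cdot 121 = 16 - 484 = -468$)
$y{\left(z \right)} = z^{2} + 3 z$
$g = 12$
$\left(y{\left(E \right)} + g\right)^{2} = \left(- 468 \left(3 - 468\right) + 12\right)^{2} = \left(\left(-468\right) \left(-465\right) + 12\right)^{2} = \left(217620 + 12\right)^{2} = 217632^{2} = 47363687424$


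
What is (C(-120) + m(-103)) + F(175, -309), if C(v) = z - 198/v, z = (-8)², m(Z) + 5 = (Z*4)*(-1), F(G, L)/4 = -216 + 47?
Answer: -4067/20 ≈ -203.35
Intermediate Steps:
F(G, L) = -676 (F(G, L) = 4*(-216 + 47) = 4*(-169) = -676)
m(Z) = -5 - 4*Z (m(Z) = -5 + (Z*4)*(-1) = -5 + (4*Z)*(-1) = -5 - 4*Z)
z = 64
C(v) = 64 - 198/v
(C(-120) + m(-103)) + F(175, -309) = ((64 - 198/(-120)) + (-5 - 4*(-103))) - 676 = ((64 - 198*(-1/120)) + (-5 + 412)) - 676 = ((64 + 33/20) + 407) - 676 = (1313/20 + 407) - 676 = 9453/20 - 676 = -4067/20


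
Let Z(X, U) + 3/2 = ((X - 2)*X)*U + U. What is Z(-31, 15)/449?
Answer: 30717/898 ≈ 34.206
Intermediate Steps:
Z(X, U) = -3/2 + U + U*X*(-2 + X) (Z(X, U) = -3/2 + (((X - 2)*X)*U + U) = -3/2 + (((-2 + X)*X)*U + U) = -3/2 + ((X*(-2 + X))*U + U) = -3/2 + (U*X*(-2 + X) + U) = -3/2 + (U + U*X*(-2 + X)) = -3/2 + U + U*X*(-2 + X))
Z(-31, 15)/449 = (-3/2 + 15 + 15*(-31)**2 - 2*15*(-31))/449 = (-3/2 + 15 + 15*961 + 930)*(1/449) = (-3/2 + 15 + 14415 + 930)*(1/449) = (30717/2)*(1/449) = 30717/898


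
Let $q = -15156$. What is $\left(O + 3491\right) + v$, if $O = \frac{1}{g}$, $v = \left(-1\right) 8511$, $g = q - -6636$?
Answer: $- \frac{42770401}{8520} \approx -5020.0$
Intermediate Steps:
$g = -8520$ ($g = -15156 - -6636 = -15156 + 6636 = -8520$)
$v = -8511$
$O = - \frac{1}{8520}$ ($O = \frac{1}{-8520} = - \frac{1}{8520} \approx -0.00011737$)
$\left(O + 3491\right) + v = \left(- \frac{1}{8520} + 3491\right) - 8511 = \frac{29743319}{8520} - 8511 = - \frac{42770401}{8520}$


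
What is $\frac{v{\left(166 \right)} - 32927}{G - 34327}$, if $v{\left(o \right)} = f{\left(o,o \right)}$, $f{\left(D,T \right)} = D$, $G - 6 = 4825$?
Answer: $\frac{32761}{29496} \approx 1.1107$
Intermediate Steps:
$G = 4831$ ($G = 6 + 4825 = 4831$)
$v{\left(o \right)} = o$
$\frac{v{\left(166 \right)} - 32927}{G - 34327} = \frac{166 - 32927}{4831 - 34327} = - \frac{32761}{-29496} = \left(-32761\right) \left(- \frac{1}{29496}\right) = \frac{32761}{29496}$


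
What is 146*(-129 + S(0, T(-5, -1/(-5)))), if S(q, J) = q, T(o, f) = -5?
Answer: -18834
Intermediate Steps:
146*(-129 + S(0, T(-5, -1/(-5)))) = 146*(-129 + 0) = 146*(-129) = -18834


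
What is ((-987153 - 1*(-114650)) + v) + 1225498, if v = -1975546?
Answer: -1622551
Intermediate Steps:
((-987153 - 1*(-114650)) + v) + 1225498 = ((-987153 - 1*(-114650)) - 1975546) + 1225498 = ((-987153 + 114650) - 1975546) + 1225498 = (-872503 - 1975546) + 1225498 = -2848049 + 1225498 = -1622551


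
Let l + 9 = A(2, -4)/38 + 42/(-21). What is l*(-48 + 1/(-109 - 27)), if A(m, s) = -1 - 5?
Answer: 346037/646 ≈ 535.66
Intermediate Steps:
A(m, s) = -6
l = -212/19 (l = -9 + (-6/38 + 42/(-21)) = -9 + (-6*1/38 + 42*(-1/21)) = -9 + (-3/19 - 2) = -9 - 41/19 = -212/19 ≈ -11.158)
l*(-48 + 1/(-109 - 27)) = -212*(-48 + 1/(-109 - 27))/19 = -212*(-48 + 1/(-136))/19 = -212*(-48 - 1/136)/19 = -212/19*(-6529/136) = 346037/646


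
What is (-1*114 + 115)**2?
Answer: 1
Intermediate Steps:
(-1*114 + 115)**2 = (-114 + 115)**2 = 1**2 = 1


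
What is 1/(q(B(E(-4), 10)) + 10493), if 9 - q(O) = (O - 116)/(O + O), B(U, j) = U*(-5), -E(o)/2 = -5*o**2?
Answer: 400/4200571 ≈ 9.5225e-5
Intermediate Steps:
E(o) = 10*o**2 (E(o) = -(-10)*o**2 = 10*o**2)
B(U, j) = -5*U
q(O) = 9 - (-116 + O)/(2*O) (q(O) = 9 - (O - 116)/(O + O) = 9 - (-116 + O)/(2*O))
1/(q(B(E(-4), 10)) + 10493) = 1/((17/2 + 58/((-50*(-4)**2))) + 10493) = 1/((17/2 + 58/((-50*16))) + 10493) = 1/((17/2 + 58/((-5*160))) + 10493) = 1/((17/2 + 58/(-800)) + 10493) = 1/((17/2 + 58*(-1/800)) + 10493) = 1/((17/2 - 29/400) + 10493) = 1/(3371/400 + 10493) = 1/(4200571/400) = 400/4200571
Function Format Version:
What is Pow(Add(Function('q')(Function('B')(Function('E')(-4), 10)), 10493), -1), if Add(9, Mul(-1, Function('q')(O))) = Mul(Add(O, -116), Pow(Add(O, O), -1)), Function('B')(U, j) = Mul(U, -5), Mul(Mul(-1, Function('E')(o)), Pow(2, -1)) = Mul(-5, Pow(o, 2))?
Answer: Rational(400, 4200571) ≈ 9.5225e-5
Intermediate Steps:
Function('E')(o) = Mul(10, Pow(o, 2)) (Function('E')(o) = Mul(-2, Mul(-5, Pow(o, 2))) = Mul(10, Pow(o, 2)))
Function('B')(U, j) = Mul(-5, U)
Function('q')(O) = Add(9, Mul(Rational(-1, 2), Pow(O, -1), Add(-116, O))) (Function('q')(O) = Add(9, Mul(-1, Mul(Add(O, -116), Pow(Add(O, O), -1)))) = Add(9, Mul(-1, Mul(Add(-116, O), Pow(Mul(2, O), -1)))) = Add(9, Mul(-1, Mul(Add(-116, O), Mul(Rational(1, 2), Pow(O, -1))))) = Add(9, Mul(-1, Mul(Rational(1, 2), Pow(O, -1), Add(-116, O)))) = Add(9, Mul(Rational(-1, 2), Pow(O, -1), Add(-116, O))))
Pow(Add(Function('q')(Function('B')(Function('E')(-4), 10)), 10493), -1) = Pow(Add(Add(Rational(17, 2), Mul(58, Pow(Mul(-5, Mul(10, Pow(-4, 2))), -1))), 10493), -1) = Pow(Add(Add(Rational(17, 2), Mul(58, Pow(Mul(-5, Mul(10, 16)), -1))), 10493), -1) = Pow(Add(Add(Rational(17, 2), Mul(58, Pow(Mul(-5, 160), -1))), 10493), -1) = Pow(Add(Add(Rational(17, 2), Mul(58, Pow(-800, -1))), 10493), -1) = Pow(Add(Add(Rational(17, 2), Mul(58, Rational(-1, 800))), 10493), -1) = Pow(Add(Add(Rational(17, 2), Rational(-29, 400)), 10493), -1) = Pow(Add(Rational(3371, 400), 10493), -1) = Pow(Rational(4200571, 400), -1) = Rational(400, 4200571)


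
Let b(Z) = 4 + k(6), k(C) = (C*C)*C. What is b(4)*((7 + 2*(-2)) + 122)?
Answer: 27500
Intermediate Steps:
k(C) = C³ (k(C) = C²*C = C³)
b(Z) = 220 (b(Z) = 4 + 6³ = 4 + 216 = 220)
b(4)*((7 + 2*(-2)) + 122) = 220*((7 + 2*(-2)) + 122) = 220*((7 - 4) + 122) = 220*(3 + 122) = 220*125 = 27500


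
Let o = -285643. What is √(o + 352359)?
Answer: 2*√16679 ≈ 258.29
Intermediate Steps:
√(o + 352359) = √(-285643 + 352359) = √66716 = 2*√16679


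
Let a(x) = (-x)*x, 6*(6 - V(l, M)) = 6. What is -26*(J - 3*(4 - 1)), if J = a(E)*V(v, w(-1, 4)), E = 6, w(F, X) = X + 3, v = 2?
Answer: 4914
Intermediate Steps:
w(F, X) = 3 + X
V(l, M) = 5 (V(l, M) = 6 - ⅙*6 = 6 - 1 = 5)
a(x) = -x²
J = -180 (J = -1*6²*5 = -1*36*5 = -36*5 = -180)
-26*(J - 3*(4 - 1)) = -26*(-180 - 3*(4 - 1)) = -26*(-180 - 3*3) = -26*(-180 - 9) = -26*(-189) = 4914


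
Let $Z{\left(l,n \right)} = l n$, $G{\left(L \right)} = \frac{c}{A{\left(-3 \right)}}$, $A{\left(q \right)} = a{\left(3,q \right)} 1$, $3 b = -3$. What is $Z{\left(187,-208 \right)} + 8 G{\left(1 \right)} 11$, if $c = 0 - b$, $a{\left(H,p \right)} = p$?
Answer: $- \frac{116776}{3} \approx -38925.0$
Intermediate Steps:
$b = -1$ ($b = \frac{1}{3} \left(-3\right) = -1$)
$A{\left(q \right)} = q$ ($A{\left(q \right)} = q 1 = q$)
$c = 1$ ($c = 0 - -1 = 0 + 1 = 1$)
$G{\left(L \right)} = - \frac{1}{3}$ ($G{\left(L \right)} = 1 \frac{1}{-3} = 1 \left(- \frac{1}{3}\right) = - \frac{1}{3}$)
$Z{\left(187,-208 \right)} + 8 G{\left(1 \right)} 11 = 187 \left(-208\right) + 8 \left(- \frac{1}{3}\right) 11 = -38896 - \frac{88}{3} = - \frac{116776}{3}$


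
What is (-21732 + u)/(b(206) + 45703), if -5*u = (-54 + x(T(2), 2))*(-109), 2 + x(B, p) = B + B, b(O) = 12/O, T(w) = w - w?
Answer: -11820692/23537075 ≈ -0.50222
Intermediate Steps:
T(w) = 0
x(B, p) = -2 + 2*B (x(B, p) = -2 + (B + B) = -2 + 2*B)
u = -6104/5 (u = -(-54 + (-2 + 2*0))*(-109)/5 = -(-54 + (-2 + 0))*(-109)/5 = -(-54 - 2)*(-109)/5 = -(-56)*(-109)/5 = -1/5*6104 = -6104/5 ≈ -1220.8)
(-21732 + u)/(b(206) + 45703) = (-21732 - 6104/5)/(12/206 + 45703) = -114764/(5*(12*(1/206) + 45703)) = -114764/(5*(6/103 + 45703)) = -114764/(5*4707415/103) = -114764/5*103/4707415 = -11820692/23537075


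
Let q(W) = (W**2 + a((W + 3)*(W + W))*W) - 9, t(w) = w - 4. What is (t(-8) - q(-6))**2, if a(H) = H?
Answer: 31329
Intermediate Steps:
t(w) = -4 + w
q(W) = -9 + W**2 + 2*W**2*(3 + W) (q(W) = (W**2 + ((W + 3)*(W + W))*W) - 9 = (W**2 + ((3 + W)*(2*W))*W) - 9 = (W**2 + (2*W*(3 + W))*W) - 9 = (W**2 + 2*W**2*(3 + W)) - 9 = -9 + W**2 + 2*W**2*(3 + W))
(t(-8) - q(-6))**2 = ((-4 - 8) - (-9 + 2*(-6)**3 + 7*(-6)**2))**2 = (-12 - (-9 + 2*(-216) + 7*36))**2 = (-12 - (-9 - 432 + 252))**2 = (-12 - 1*(-189))**2 = (-12 + 189)**2 = 177**2 = 31329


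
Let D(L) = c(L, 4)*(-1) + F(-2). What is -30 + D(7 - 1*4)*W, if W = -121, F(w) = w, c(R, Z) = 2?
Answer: 454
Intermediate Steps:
D(L) = -4 (D(L) = 2*(-1) - 2 = -2 - 2 = -4)
-30 + D(7 - 1*4)*W = -30 - 4*(-121) = -30 + 484 = 454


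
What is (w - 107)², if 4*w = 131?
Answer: 88209/16 ≈ 5513.1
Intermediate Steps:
w = 131/4 (w = (¼)*131 = 131/4 ≈ 32.750)
(w - 107)² = (131/4 - 107)² = (-297/4)² = 88209/16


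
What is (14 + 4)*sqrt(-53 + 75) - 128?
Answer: -128 + 18*sqrt(22) ≈ -43.573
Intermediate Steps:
(14 + 4)*sqrt(-53 + 75) - 128 = 18*sqrt(22) - 128 = -128 + 18*sqrt(22)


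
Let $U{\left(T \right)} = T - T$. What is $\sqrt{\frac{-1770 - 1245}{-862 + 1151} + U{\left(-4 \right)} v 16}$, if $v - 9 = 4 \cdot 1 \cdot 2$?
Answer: $\frac{3 i \sqrt{335}}{17} \approx 3.2299 i$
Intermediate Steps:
$U{\left(T \right)} = 0$
$v = 17$ ($v = 9 + 4 \cdot 1 \cdot 2 = 9 + 4 \cdot 2 = 9 + 8 = 17$)
$\sqrt{\frac{-1770 - 1245}{-862 + 1151} + U{\left(-4 \right)} v 16} = \sqrt{\frac{-1770 - 1245}{-862 + 1151} + 0 \cdot 17 \cdot 16} = \sqrt{- \frac{3015}{289} + 0 \cdot 16} = \sqrt{\left(-3015\right) \frac{1}{289} + 0} = \sqrt{- \frac{3015}{289} + 0} = \sqrt{- \frac{3015}{289}} = \frac{3 i \sqrt{335}}{17}$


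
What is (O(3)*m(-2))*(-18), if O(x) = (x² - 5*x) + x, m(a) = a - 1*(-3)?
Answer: 54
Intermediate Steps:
m(a) = 3 + a (m(a) = a + 3 = 3 + a)
O(x) = x² - 4*x
(O(3)*m(-2))*(-18) = ((3*(-4 + 3))*(3 - 2))*(-18) = ((3*(-1))*1)*(-18) = -3*1*(-18) = -3*(-18) = 54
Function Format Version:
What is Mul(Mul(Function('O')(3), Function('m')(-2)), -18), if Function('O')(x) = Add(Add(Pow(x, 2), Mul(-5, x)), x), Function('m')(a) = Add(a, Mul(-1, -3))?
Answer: 54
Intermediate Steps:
Function('m')(a) = Add(3, a) (Function('m')(a) = Add(a, 3) = Add(3, a))
Function('O')(x) = Add(Pow(x, 2), Mul(-4, x))
Mul(Mul(Function('O')(3), Function('m')(-2)), -18) = Mul(Mul(Mul(3, Add(-4, 3)), Add(3, -2)), -18) = Mul(Mul(Mul(3, -1), 1), -18) = Mul(Mul(-3, 1), -18) = Mul(-3, -18) = 54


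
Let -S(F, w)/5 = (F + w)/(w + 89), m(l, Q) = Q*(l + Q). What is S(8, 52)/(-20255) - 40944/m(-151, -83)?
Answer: -1299204388/616315089 ≈ -2.1080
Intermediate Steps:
m(l, Q) = Q*(Q + l)
S(F, w) = -5*(F + w)/(89 + w) (S(F, w) = -5*(F + w)/(w + 89) = -5*(F + w)/(89 + w))
S(8, 52)/(-20255) - 40944/m(-151, -83) = (5*(-1*8 - 1*52)/(89 + 52))/(-20255) - 40944*(-1/(83*(-83 - 151))) = (5*(-8 - 52)/141)*(-1/20255) - 40944/((-83*(-234))) = (5*(1/141)*(-60))*(-1/20255) - 40944/19422 = -100/47*(-1/20255) - 40944*1/19422 = 20/190397 - 6824/3237 = -1299204388/616315089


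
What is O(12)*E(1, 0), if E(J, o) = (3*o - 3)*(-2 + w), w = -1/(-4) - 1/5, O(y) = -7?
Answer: -819/20 ≈ -40.950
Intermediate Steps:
w = 1/20 (w = -1*(-1/4) - 1*1/5 = 1/4 - 1/5 = 1/20 ≈ 0.050000)
E(J, o) = 117/20 - 117*o/20 (E(J, o) = (3*o - 3)*(-2 + 1/20) = (-3 + 3*o)*(-39/20) = 117/20 - 117*o/20)
O(12)*E(1, 0) = -7*(117/20 - 117/20*0) = -7*(117/20 + 0) = -7*117/20 = -819/20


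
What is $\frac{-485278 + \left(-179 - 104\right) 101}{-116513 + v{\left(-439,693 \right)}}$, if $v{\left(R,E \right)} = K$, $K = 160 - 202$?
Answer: $\frac{513861}{116555} \approx 4.4087$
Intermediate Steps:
$K = -42$
$v{\left(R,E \right)} = -42$
$\frac{-485278 + \left(-179 - 104\right) 101}{-116513 + v{\left(-439,693 \right)}} = \frac{-485278 + \left(-179 - 104\right) 101}{-116513 - 42} = \frac{-485278 - 28583}{-116555} = \left(-485278 - 28583\right) \left(- \frac{1}{116555}\right) = \left(-513861\right) \left(- \frac{1}{116555}\right) = \frac{513861}{116555}$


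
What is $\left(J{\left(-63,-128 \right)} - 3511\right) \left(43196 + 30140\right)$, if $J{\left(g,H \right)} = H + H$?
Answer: $-276256712$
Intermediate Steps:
$J{\left(g,H \right)} = 2 H$
$\left(J{\left(-63,-128 \right)} - 3511\right) \left(43196 + 30140\right) = \left(2 \left(-128\right) - 3511\right) \left(43196 + 30140\right) = \left(-256 - 3511\right) 73336 = \left(-3767\right) 73336 = -276256712$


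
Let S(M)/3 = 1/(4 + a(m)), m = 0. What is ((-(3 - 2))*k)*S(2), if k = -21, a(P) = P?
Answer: 63/4 ≈ 15.750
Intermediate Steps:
S(M) = ¾ (S(M) = 3/(4 + 0) = 3/4 = 3*(¼) = ¾)
((-(3 - 2))*k)*S(2) = (-(3 - 2)*(-21))*(¾) = (-1*1*(-21))*(¾) = -1*(-21)*(¾) = 21*(¾) = 63/4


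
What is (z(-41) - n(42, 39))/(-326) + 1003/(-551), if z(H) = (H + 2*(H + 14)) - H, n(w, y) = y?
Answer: -275735/179626 ≈ -1.5351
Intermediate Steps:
z(H) = 28 + 2*H (z(H) = (H + 2*(14 + H)) - H = (H + (28 + 2*H)) - H = (28 + 3*H) - H = 28 + 2*H)
(z(-41) - n(42, 39))/(-326) + 1003/(-551) = ((28 + 2*(-41)) - 1*39)/(-326) + 1003/(-551) = ((28 - 82) - 39)*(-1/326) + 1003*(-1/551) = (-54 - 39)*(-1/326) - 1003/551 = -93*(-1/326) - 1003/551 = 93/326 - 1003/551 = -275735/179626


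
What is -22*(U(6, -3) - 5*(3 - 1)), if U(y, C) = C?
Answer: 286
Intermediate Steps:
-22*(U(6, -3) - 5*(3 - 1)) = -22*(-3 - 5*(3 - 1)) = -22*(-3 - 5*2) = -22*(-3 - 10) = -22*(-13) = 286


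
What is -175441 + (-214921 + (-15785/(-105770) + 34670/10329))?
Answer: -12184742943037/31214238 ≈ -3.9036e+5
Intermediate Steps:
-175441 + (-214921 + (-15785/(-105770) + 34670/10329)) = -175441 + (-214921 + (-15785*(-1/105770) + 34670*(1/10329))) = -175441 + (-214921 + (451/3022 + 34670/10329)) = -175441 + (-214921 + 109431119/31214238) = -175441 - 6708485814079/31214238 = -12184742943037/31214238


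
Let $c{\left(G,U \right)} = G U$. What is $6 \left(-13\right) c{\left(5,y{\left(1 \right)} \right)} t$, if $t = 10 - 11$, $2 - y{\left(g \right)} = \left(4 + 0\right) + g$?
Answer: $-1170$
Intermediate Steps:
$y{\left(g \right)} = -2 - g$ ($y{\left(g \right)} = 2 - \left(\left(4 + 0\right) + g\right) = 2 - \left(4 + g\right) = -2 - g$)
$t = -1$
$6 \left(-13\right) c{\left(5,y{\left(1 \right)} \right)} t = 6 \left(-13\right) 5 \left(-2 - 1\right) \left(-1\right) = - 78 \cdot 5 \left(-2 - 1\right) \left(-1\right) = - 78 \cdot 5 \left(-3\right) \left(-1\right) = \left(-78\right) \left(-15\right) \left(-1\right) = 1170 \left(-1\right) = -1170$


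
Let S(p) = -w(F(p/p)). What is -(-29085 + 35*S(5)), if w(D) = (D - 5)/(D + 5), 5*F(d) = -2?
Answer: 668010/23 ≈ 29044.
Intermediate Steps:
F(d) = -⅖ (F(d) = (⅕)*(-2) = -⅖)
w(D) = (-5 + D)/(5 + D)
S(p) = 27/23 (S(p) = -(-5 - ⅖)/(5 - ⅖) = -(-27)/(23/5*5) = -5*(-27)/(23*5) = -1*(-27/23) = 27/23)
-(-29085 + 35*S(5)) = -35/(1/(27/23 - 831)) = -35/(1/(-19086/23)) = -35/(-23/19086) = -35*(-19086/23) = 668010/23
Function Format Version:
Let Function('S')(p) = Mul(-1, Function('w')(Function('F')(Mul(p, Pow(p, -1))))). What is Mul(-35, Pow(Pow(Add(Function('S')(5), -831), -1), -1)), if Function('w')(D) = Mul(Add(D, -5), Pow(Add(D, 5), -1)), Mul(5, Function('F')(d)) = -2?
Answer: Rational(668010, 23) ≈ 29044.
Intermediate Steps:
Function('F')(d) = Rational(-2, 5) (Function('F')(d) = Mul(Rational(1, 5), -2) = Rational(-2, 5))
Function('w')(D) = Mul(Pow(Add(5, D), -1), Add(-5, D)) (Function('w')(D) = Mul(Add(-5, D), Pow(Add(5, D), -1)) = Mul(Pow(Add(5, D), -1), Add(-5, D)))
Function('S')(p) = Rational(27, 23) (Function('S')(p) = Mul(-1, Mul(Pow(Add(5, Rational(-2, 5)), -1), Add(-5, Rational(-2, 5)))) = Mul(-1, Mul(Pow(Rational(23, 5), -1), Rational(-27, 5))) = Mul(-1, Mul(Rational(5, 23), Rational(-27, 5))) = Mul(-1, Rational(-27, 23)) = Rational(27, 23))
Mul(-35, Pow(Pow(Add(Function('S')(5), -831), -1), -1)) = Mul(-35, Pow(Pow(Add(Rational(27, 23), -831), -1), -1)) = Mul(-35, Pow(Pow(Rational(-19086, 23), -1), -1)) = Mul(-35, Pow(Rational(-23, 19086), -1)) = Mul(-35, Rational(-19086, 23)) = Rational(668010, 23)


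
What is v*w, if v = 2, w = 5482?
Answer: 10964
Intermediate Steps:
v*w = 2*5482 = 10964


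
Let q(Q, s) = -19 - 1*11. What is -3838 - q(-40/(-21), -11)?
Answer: -3808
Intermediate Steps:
q(Q, s) = -30 (q(Q, s) = -19 - 11 = -30)
-3838 - q(-40/(-21), -11) = -3838 - 1*(-30) = -3838 + 30 = -3808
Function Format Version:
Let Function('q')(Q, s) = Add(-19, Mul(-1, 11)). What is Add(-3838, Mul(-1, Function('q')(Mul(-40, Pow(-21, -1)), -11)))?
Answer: -3808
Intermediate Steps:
Function('q')(Q, s) = -30 (Function('q')(Q, s) = Add(-19, -11) = -30)
Add(-3838, Mul(-1, Function('q')(Mul(-40, Pow(-21, -1)), -11))) = Add(-3838, Mul(-1, -30)) = Add(-3838, 30) = -3808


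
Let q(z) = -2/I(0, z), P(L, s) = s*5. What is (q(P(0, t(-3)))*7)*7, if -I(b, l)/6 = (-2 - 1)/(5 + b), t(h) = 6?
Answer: -245/9 ≈ -27.222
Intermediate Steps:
P(L, s) = 5*s
I(b, l) = 18/(5 + b) (I(b, l) = -6*(-2 - 1)/(5 + b) = -(-18)/(5 + b) = 18/(5 + b))
q(z) = -5/9 (q(z) = -2/(18/(5 + 0)) = -2/(18/5) = -2/(18*(1/5)) = -2/18/5 = -2*5/18 = -5/9)
(q(P(0, t(-3)))*7)*7 = -5/9*7*7 = -35/9*7 = -245/9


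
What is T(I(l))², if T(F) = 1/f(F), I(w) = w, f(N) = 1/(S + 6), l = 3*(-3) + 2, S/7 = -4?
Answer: 484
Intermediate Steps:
S = -28 (S = 7*(-4) = -28)
l = -7 (l = -9 + 2 = -7)
f(N) = -1/22 (f(N) = 1/(-28 + 6) = 1/(-22) = -1/22)
T(F) = -22 (T(F) = 1/(-1/22) = -22)
T(I(l))² = (-22)² = 484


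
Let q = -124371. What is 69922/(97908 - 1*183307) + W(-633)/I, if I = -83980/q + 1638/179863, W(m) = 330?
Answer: 24205625184006349/50282321707337 ≈ 481.39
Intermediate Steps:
I = 1177585726/1720749321 (I = -83980/(-124371) + 1638/179863 = -83980*(-1/124371) + 1638*(1/179863) = 6460/9567 + 1638/179863 = 1177585726/1720749321 ≈ 0.68434)
69922/(97908 - 1*183307) + W(-633)/I = 69922/(97908 - 1*183307) + 330/(1177585726/1720749321) = 69922/(97908 - 183307) + 330*(1720749321/1177585726) = 69922/(-85399) + 283923637965/588792863 = 69922*(-1/85399) + 283923637965/588792863 = -69922/85399 + 283923637965/588792863 = 24205625184006349/50282321707337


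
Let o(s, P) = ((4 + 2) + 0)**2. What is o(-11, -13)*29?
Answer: 1044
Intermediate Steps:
o(s, P) = 36 (o(s, P) = (6 + 0)**2 = 6**2 = 36)
o(-11, -13)*29 = 36*29 = 1044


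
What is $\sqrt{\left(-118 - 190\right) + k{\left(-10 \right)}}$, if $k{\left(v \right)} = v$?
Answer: $i \sqrt{318} \approx 17.833 i$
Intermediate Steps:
$\sqrt{\left(-118 - 190\right) + k{\left(-10 \right)}} = \sqrt{\left(-118 - 190\right) - 10} = \sqrt{-308 - 10} = \sqrt{-318} = i \sqrt{318}$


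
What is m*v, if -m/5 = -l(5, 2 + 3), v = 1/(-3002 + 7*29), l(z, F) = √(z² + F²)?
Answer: -25*√2/2799 ≈ -0.012631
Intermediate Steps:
l(z, F) = √(F² + z²)
v = -1/2799 (v = 1/(-3002 + 203) = 1/(-2799) = -1/2799 ≈ -0.00035727)
m = 25*√2 (m = -(-5)*√((2 + 3)² + 5²) = -(-5)*√(5² + 25) = -(-5)*√(25 + 25) = -(-5)*√50 = -(-5)*5*√2 = -(-25)*√2 = 25*√2 ≈ 35.355)
m*v = (25*√2)*(-1/2799) = -25*√2/2799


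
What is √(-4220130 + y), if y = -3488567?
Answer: I*√7708697 ≈ 2776.5*I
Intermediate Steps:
√(-4220130 + y) = √(-4220130 - 3488567) = √(-7708697) = I*√7708697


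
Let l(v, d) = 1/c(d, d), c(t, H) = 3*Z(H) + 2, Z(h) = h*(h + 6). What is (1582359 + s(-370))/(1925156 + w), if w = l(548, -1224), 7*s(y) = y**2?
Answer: 50151967215674/60271794517823 ≈ 0.83210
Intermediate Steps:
Z(h) = h*(6 + h)
s(y) = y**2/7
c(t, H) = 2 + 3*H*(6 + H) (c(t, H) = 3*(H*(6 + H)) + 2 = 3*H*(6 + H) + 2 = 2 + 3*H*(6 + H))
l(v, d) = 1/(2 + 3*d*(6 + d))
w = 1/4472498 (w = 1/(2 + 3*(-1224)*(6 - 1224)) = 1/(2 + 3*(-1224)*(-1218)) = 1/(2 + 4472496) = 1/4472498 ≈ 2.2359e-7)
(1582359 + s(-370))/(1925156 + w) = (1582359 + (1/7)*(-370)**2)/(1925156 + 1/4472498) = (1582359 + (1/7)*136900)/(8610256359689/4472498) = (1582359 + 136900/7)*(4472498/8610256359689) = (11213413/7)*(4472498/8610256359689) = 50151967215674/60271794517823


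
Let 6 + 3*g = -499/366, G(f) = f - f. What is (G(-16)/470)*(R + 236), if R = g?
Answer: 0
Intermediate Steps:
G(f) = 0
g = -2695/1098 (g = -2 + (-499/366)/3 = -2 + (-499*1/366)/3 = -2 + (⅓)*(-499/366) = -2 - 499/1098 = -2695/1098 ≈ -2.4545)
R = -2695/1098 ≈ -2.4545
(G(-16)/470)*(R + 236) = (0/470)*(-2695/1098 + 236) = (0*(1/470))*(256433/1098) = 0*(256433/1098) = 0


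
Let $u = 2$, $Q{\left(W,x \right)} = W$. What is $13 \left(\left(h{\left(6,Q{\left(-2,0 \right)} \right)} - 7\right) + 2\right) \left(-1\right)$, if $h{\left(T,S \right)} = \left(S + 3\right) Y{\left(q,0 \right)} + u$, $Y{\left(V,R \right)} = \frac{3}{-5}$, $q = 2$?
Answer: $\frac{234}{5} \approx 46.8$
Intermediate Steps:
$Y{\left(V,R \right)} = - \frac{3}{5}$ ($Y{\left(V,R \right)} = 3 \left(- \frac{1}{5}\right) = - \frac{3}{5}$)
$h{\left(T,S \right)} = \frac{1}{5} - \frac{3 S}{5}$ ($h{\left(T,S \right)} = \left(S + 3\right) \left(- \frac{3}{5}\right) + 2 = \left(3 + S\right) \left(- \frac{3}{5}\right) + 2 = \left(- \frac{9}{5} - \frac{3 S}{5}\right) + 2 = \frac{1}{5} - \frac{3 S}{5}$)
$13 \left(\left(h{\left(6,Q{\left(-2,0 \right)} \right)} - 7\right) + 2\right) \left(-1\right) = 13 \left(\left(\left(\frac{1}{5} - - \frac{6}{5}\right) - 7\right) + 2\right) \left(-1\right) = 13 \left(\left(\left(\frac{1}{5} + \frac{6}{5}\right) - 7\right) + 2\right) \left(-1\right) = 13 \left(\left(\frac{7}{5} - 7\right) + 2\right) \left(-1\right) = 13 \left(- \frac{28}{5} + 2\right) \left(-1\right) = 13 \left(- \frac{18}{5}\right) \left(-1\right) = \left(- \frac{234}{5}\right) \left(-1\right) = \frac{234}{5}$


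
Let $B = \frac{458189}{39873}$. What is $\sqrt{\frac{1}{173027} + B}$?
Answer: $\frac{2 \sqrt{136738733875283033574}}{6899105571} \approx 3.3899$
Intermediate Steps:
$B = \frac{458189}{39873}$ ($B = 458189 \cdot \frac{1}{39873} = \frac{458189}{39873} \approx 11.491$)
$\sqrt{\frac{1}{173027} + B} = \sqrt{\frac{1}{173027} + \frac{458189}{39873}} = \sqrt{\frac{79279107976}{6899105571}} = \frac{2 \sqrt{136738733875283033574}}{6899105571}$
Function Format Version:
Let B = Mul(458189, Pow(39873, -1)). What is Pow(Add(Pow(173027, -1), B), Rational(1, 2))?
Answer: Mul(Rational(2, 6899105571), Pow(136738733875283033574, Rational(1, 2))) ≈ 3.3899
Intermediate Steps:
B = Rational(458189, 39873) (B = Mul(458189, Rational(1, 39873)) = Rational(458189, 39873) ≈ 11.491)
Pow(Add(Pow(173027, -1), B), Rational(1, 2)) = Pow(Add(Pow(173027, -1), Rational(458189, 39873)), Rational(1, 2)) = Pow(Add(Rational(1, 173027), Rational(458189, 39873)), Rational(1, 2)) = Pow(Rational(79279107976, 6899105571), Rational(1, 2)) = Mul(Rational(2, 6899105571), Pow(136738733875283033574, Rational(1, 2)))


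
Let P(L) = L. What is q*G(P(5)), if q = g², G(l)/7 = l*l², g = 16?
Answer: 224000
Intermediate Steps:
G(l) = 7*l³ (G(l) = 7*(l*l²) = 7*l³)
q = 256 (q = 16² = 256)
q*G(P(5)) = 256*(7*5³) = 256*(7*125) = 256*875 = 224000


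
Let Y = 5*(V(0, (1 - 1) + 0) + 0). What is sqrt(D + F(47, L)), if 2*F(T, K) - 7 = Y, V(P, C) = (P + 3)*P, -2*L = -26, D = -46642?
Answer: I*sqrt(186554)/2 ≈ 215.96*I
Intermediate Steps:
L = 13 (L = -1/2*(-26) = 13)
V(P, C) = P*(3 + P) (V(P, C) = (3 + P)*P = P*(3 + P))
Y = 0 (Y = 5*(0*(3 + 0) + 0) = 5*(0*3 + 0) = 5*(0 + 0) = 5*0 = 0)
F(T, K) = 7/2 (F(T, K) = 7/2 + (1/2)*0 = 7/2 + 0 = 7/2)
sqrt(D + F(47, L)) = sqrt(-46642 + 7/2) = sqrt(-93277/2) = I*sqrt(186554)/2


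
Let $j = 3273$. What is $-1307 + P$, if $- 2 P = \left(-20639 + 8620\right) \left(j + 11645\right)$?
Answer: $89648414$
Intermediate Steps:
$P = 89649721$ ($P = - \frac{\left(-20639 + 8620\right) \left(3273 + 11645\right)}{2} = - \frac{\left(-12019\right) 14918}{2} = \left(- \frac{1}{2}\right) \left(-179299442\right) = 89649721$)
$-1307 + P = -1307 + 89649721 = 89648414$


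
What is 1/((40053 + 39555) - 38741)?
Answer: 1/40867 ≈ 2.4470e-5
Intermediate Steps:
1/((40053 + 39555) - 38741) = 1/(79608 - 38741) = 1/40867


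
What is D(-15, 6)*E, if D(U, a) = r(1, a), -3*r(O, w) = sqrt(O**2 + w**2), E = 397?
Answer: -397*sqrt(37)/3 ≈ -804.95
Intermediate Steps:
r(O, w) = -sqrt(O**2 + w**2)/3
D(U, a) = -sqrt(1 + a**2)/3 (D(U, a) = -sqrt(1**2 + a**2)/3 = -sqrt(1 + a**2)/3)
D(-15, 6)*E = -sqrt(1 + 6**2)/3*397 = -sqrt(1 + 36)/3*397 = -sqrt(37)/3*397 = -397*sqrt(37)/3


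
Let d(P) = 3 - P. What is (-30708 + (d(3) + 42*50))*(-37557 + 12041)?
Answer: 729961728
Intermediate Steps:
(-30708 + (d(3) + 42*50))*(-37557 + 12041) = (-30708 + ((3 - 1*3) + 42*50))*(-37557 + 12041) = (-30708 + ((3 - 3) + 2100))*(-25516) = (-30708 + (0 + 2100))*(-25516) = (-30708 + 2100)*(-25516) = -28608*(-25516) = 729961728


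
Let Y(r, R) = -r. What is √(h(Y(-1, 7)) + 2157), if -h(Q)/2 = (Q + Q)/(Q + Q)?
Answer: √2155 ≈ 46.422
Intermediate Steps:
h(Q) = -2 (h(Q) = -2*(Q + Q)/(Q + Q) = -2*2*Q/(2*Q) = -2*2*Q*1/(2*Q) = -2*1 = -2)
√(h(Y(-1, 7)) + 2157) = √(-2 + 2157) = √2155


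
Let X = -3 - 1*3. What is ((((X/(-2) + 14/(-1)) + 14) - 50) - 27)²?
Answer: 5476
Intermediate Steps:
X = -6 (X = -3 - 3 = -6)
((((X/(-2) + 14/(-1)) + 14) - 50) - 27)² = ((((-6/(-2) + 14/(-1)) + 14) - 50) - 27)² = ((((-6*(-½) + 14*(-1)) + 14) - 50) - 27)² = ((((3 - 14) + 14) - 50) - 27)² = (((-11 + 14) - 50) - 27)² = ((3 - 50) - 27)² = (-47 - 27)² = (-74)² = 5476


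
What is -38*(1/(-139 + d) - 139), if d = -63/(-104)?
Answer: 76027778/14393 ≈ 5282.3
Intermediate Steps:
d = 63/104 (d = -63*(-1/104) = 63/104 ≈ 0.60577)
-38*(1/(-139 + d) - 139) = -38*(1/(-139 + 63/104) - 139) = -38*(1/(-14393/104) - 139) = -38*(-104/14393 - 139) = -38*(-2000731/14393) = 76027778/14393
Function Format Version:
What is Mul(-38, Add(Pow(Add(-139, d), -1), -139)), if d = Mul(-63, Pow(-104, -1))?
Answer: Rational(76027778, 14393) ≈ 5282.3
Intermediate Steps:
d = Rational(63, 104) (d = Mul(-63, Rational(-1, 104)) = Rational(63, 104) ≈ 0.60577)
Mul(-38, Add(Pow(Add(-139, d), -1), -139)) = Mul(-38, Add(Pow(Add(-139, Rational(63, 104)), -1), -139)) = Mul(-38, Add(Pow(Rational(-14393, 104), -1), -139)) = Mul(-38, Add(Rational(-104, 14393), -139)) = Mul(-38, Rational(-2000731, 14393)) = Rational(76027778, 14393)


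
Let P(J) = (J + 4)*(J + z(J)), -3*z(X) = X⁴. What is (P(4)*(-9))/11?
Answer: 5856/11 ≈ 532.36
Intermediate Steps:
z(X) = -X⁴/3
P(J) = (4 + J)*(J - J⁴/3) (P(J) = (J + 4)*(J - J⁴/3) = (4 + J)*(J - J⁴/3))
(P(4)*(-9))/11 = (((⅓)*4*(12 - 1*4⁴ - 4*4³ + 3*4))*(-9))/11 = (((⅓)*4*(12 - 1*256 - 4*64 + 12))*(-9))*(1/11) = (((⅓)*4*(12 - 256 - 256 + 12))*(-9))*(1/11) = (((⅓)*4*(-488))*(-9))*(1/11) = -1952/3*(-9)*(1/11) = 5856*(1/11) = 5856/11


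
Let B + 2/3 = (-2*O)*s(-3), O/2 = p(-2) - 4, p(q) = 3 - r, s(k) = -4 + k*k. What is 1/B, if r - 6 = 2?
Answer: 3/538 ≈ 0.0055762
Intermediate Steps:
s(k) = -4 + k²
r = 8 (r = 6 + 2 = 8)
p(q) = -5 (p(q) = 3 - 1*8 = 3 - 8 = -5)
O = -18 (O = 2*(-5 - 4) = 2*(-9) = -18)
B = 538/3 (B = -⅔ + (-2*(-18))*(-4 + (-3)²) = -⅔ + 36*(-4 + 9) = -⅔ + 36*5 = -⅔ + 180 = 538/3 ≈ 179.33)
1/B = 1/(538/3) = 3/538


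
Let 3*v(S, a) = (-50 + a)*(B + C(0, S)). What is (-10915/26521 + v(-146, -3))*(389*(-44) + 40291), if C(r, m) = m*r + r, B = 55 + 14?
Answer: -749479824450/26521 ≈ -2.8260e+7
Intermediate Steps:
B = 69
C(r, m) = r + m*r
v(S, a) = -1150 + 23*a (v(S, a) = ((-50 + a)*(69 + 0*(1 + S)))/3 = ((-50 + a)*(69 + 0))/3 = ((-50 + a)*69)/3 = (-3450 + 69*a)/3 = -1150 + 23*a)
(-10915/26521 + v(-146, -3))*(389*(-44) + 40291) = (-10915/26521 + (-1150 + 23*(-3)))*(389*(-44) + 40291) = (-10915*1/26521 + (-1150 - 69))*(-17116 + 40291) = (-10915/26521 - 1219)*23175 = -32340014/26521*23175 = -749479824450/26521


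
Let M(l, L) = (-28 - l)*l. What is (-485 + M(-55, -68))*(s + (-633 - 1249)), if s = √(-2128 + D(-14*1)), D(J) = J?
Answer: 3707540 - 5910*I*√238 ≈ 3.7075e+6 - 91175.0*I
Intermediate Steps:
M(l, L) = l*(-28 - l)
s = 3*I*√238 (s = √(-2128 - 14*1) = √(-2128 - 14) = √(-2142) = 3*I*√238 ≈ 46.282*I)
(-485 + M(-55, -68))*(s + (-633 - 1249)) = (-485 - 1*(-55)*(28 - 55))*(3*I*√238 + (-633 - 1249)) = (-485 - 1*(-55)*(-27))*(3*I*√238 - 1882) = (-485 - 1485)*(-1882 + 3*I*√238) = -1970*(-1882 + 3*I*√238) = 3707540 - 5910*I*√238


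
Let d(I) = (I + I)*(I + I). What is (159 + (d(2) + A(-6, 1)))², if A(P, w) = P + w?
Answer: 28900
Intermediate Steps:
d(I) = 4*I² (d(I) = (2*I)*(2*I) = 4*I²)
(159 + (d(2) + A(-6, 1)))² = (159 + (4*2² + (-6 + 1)))² = (159 + (4*4 - 5))² = (159 + (16 - 5))² = (159 + 11)² = 170² = 28900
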